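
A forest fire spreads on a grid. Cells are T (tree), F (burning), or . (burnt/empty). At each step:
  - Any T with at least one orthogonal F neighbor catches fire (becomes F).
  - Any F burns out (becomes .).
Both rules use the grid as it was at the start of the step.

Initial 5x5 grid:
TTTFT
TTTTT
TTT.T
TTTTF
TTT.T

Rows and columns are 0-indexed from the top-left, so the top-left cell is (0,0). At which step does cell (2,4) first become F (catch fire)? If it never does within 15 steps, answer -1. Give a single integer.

Step 1: cell (2,4)='F' (+6 fires, +2 burnt)
  -> target ignites at step 1
Step 2: cell (2,4)='.' (+4 fires, +6 burnt)
Step 3: cell (2,4)='.' (+5 fires, +4 burnt)
Step 4: cell (2,4)='.' (+4 fires, +5 burnt)
Step 5: cell (2,4)='.' (+2 fires, +4 burnt)
Step 6: cell (2,4)='.' (+0 fires, +2 burnt)
  fire out at step 6

1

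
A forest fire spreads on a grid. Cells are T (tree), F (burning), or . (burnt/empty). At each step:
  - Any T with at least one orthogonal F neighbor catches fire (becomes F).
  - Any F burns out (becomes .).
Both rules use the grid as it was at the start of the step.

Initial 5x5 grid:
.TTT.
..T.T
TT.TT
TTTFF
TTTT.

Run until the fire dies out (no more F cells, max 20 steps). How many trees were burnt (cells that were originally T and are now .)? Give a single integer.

Answer: 12

Derivation:
Step 1: +4 fires, +2 burnt (F count now 4)
Step 2: +3 fires, +4 burnt (F count now 3)
Step 3: +3 fires, +3 burnt (F count now 3)
Step 4: +2 fires, +3 burnt (F count now 2)
Step 5: +0 fires, +2 burnt (F count now 0)
Fire out after step 5
Initially T: 16, now '.': 21
Total burnt (originally-T cells now '.'): 12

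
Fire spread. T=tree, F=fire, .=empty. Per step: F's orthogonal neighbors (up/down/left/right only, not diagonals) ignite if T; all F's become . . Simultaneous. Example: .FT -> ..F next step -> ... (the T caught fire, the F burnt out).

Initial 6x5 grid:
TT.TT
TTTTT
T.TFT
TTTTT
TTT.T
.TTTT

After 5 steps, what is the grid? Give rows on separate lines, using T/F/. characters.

Step 1: 4 trees catch fire, 1 burn out
  TT.TT
  TTTFT
  T.F.F
  TTTFT
  TTT.T
  .TTTT
Step 2: 5 trees catch fire, 4 burn out
  TT.FT
  TTF.F
  T....
  TTF.F
  TTT.T
  .TTTT
Step 3: 5 trees catch fire, 5 burn out
  TT..F
  TF...
  T....
  TF...
  TTF.F
  .TTTT
Step 4: 6 trees catch fire, 5 burn out
  TF...
  F....
  T....
  F....
  TF...
  .TFTF
Step 5: 5 trees catch fire, 6 burn out
  F....
  .....
  F....
  .....
  F....
  .F.F.

F....
.....
F....
.....
F....
.F.F.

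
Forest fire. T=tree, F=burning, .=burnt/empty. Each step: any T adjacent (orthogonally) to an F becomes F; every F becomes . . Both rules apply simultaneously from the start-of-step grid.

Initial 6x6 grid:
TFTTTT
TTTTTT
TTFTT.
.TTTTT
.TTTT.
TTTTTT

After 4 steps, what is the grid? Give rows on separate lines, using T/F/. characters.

Step 1: 7 trees catch fire, 2 burn out
  F.FTTT
  TFFTTT
  TF.FT.
  .TFTTT
  .TTTT.
  TTTTTT
Step 2: 8 trees catch fire, 7 burn out
  ...FTT
  F..FTT
  F...F.
  .F.FTT
  .TFTT.
  TTTTTT
Step 3: 6 trees catch fire, 8 burn out
  ....FT
  ....FT
  ......
  ....FT
  .F.FT.
  TTFTTT
Step 4: 6 trees catch fire, 6 burn out
  .....F
  .....F
  ......
  .....F
  ....F.
  TF.FTT

.....F
.....F
......
.....F
....F.
TF.FTT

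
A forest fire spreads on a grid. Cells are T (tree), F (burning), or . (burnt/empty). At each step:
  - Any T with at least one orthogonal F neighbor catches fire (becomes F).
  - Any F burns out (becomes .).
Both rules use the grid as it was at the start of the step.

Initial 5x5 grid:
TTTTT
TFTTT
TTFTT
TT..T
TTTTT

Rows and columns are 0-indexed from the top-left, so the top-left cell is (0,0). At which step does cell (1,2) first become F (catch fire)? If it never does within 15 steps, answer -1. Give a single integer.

Step 1: cell (1,2)='F' (+5 fires, +2 burnt)
  -> target ignites at step 1
Step 2: cell (1,2)='.' (+6 fires, +5 burnt)
Step 3: cell (1,2)='.' (+5 fires, +6 burnt)
Step 4: cell (1,2)='.' (+4 fires, +5 burnt)
Step 5: cell (1,2)='.' (+1 fires, +4 burnt)
Step 6: cell (1,2)='.' (+0 fires, +1 burnt)
  fire out at step 6

1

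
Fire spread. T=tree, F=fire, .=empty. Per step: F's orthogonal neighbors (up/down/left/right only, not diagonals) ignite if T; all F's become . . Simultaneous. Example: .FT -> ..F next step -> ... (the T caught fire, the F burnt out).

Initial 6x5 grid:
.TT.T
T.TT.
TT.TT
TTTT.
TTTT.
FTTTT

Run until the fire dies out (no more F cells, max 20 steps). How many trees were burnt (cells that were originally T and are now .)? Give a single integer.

Answer: 21

Derivation:
Step 1: +2 fires, +1 burnt (F count now 2)
Step 2: +3 fires, +2 burnt (F count now 3)
Step 3: +4 fires, +3 burnt (F count now 4)
Step 4: +5 fires, +4 burnt (F count now 5)
Step 5: +1 fires, +5 burnt (F count now 1)
Step 6: +1 fires, +1 burnt (F count now 1)
Step 7: +2 fires, +1 burnt (F count now 2)
Step 8: +1 fires, +2 burnt (F count now 1)
Step 9: +1 fires, +1 burnt (F count now 1)
Step 10: +1 fires, +1 burnt (F count now 1)
Step 11: +0 fires, +1 burnt (F count now 0)
Fire out after step 11
Initially T: 22, now '.': 29
Total burnt (originally-T cells now '.'): 21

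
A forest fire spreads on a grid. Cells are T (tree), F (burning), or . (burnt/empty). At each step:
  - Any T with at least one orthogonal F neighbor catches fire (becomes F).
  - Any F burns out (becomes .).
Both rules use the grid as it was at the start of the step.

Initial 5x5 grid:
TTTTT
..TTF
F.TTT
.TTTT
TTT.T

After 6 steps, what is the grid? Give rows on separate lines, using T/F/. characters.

Step 1: 3 trees catch fire, 2 burn out
  TTTTF
  ..TF.
  ..TTF
  .TTTT
  TTT.T
Step 2: 4 trees catch fire, 3 burn out
  TTTF.
  ..F..
  ..TF.
  .TTTF
  TTT.T
Step 3: 4 trees catch fire, 4 burn out
  TTF..
  .....
  ..F..
  .TTF.
  TTT.F
Step 4: 2 trees catch fire, 4 burn out
  TF...
  .....
  .....
  .TF..
  TTT..
Step 5: 3 trees catch fire, 2 burn out
  F....
  .....
  .....
  .F...
  TTF..
Step 6: 1 trees catch fire, 3 burn out
  .....
  .....
  .....
  .....
  TF...

.....
.....
.....
.....
TF...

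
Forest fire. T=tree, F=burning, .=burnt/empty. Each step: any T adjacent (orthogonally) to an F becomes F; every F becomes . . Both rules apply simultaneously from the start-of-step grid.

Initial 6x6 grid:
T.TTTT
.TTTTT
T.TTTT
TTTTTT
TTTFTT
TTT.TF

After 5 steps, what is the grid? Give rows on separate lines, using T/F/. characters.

Step 1: 5 trees catch fire, 2 burn out
  T.TTTT
  .TTTTT
  T.TTTT
  TTTFTT
  TTF.FF
  TTT.F.
Step 2: 6 trees catch fire, 5 burn out
  T.TTTT
  .TTTTT
  T.TFTT
  TTF.FF
  TF....
  TTF...
Step 3: 7 trees catch fire, 6 burn out
  T.TTTT
  .TTFTT
  T.F.FF
  TF....
  F.....
  TF....
Step 4: 6 trees catch fire, 7 burn out
  T.TFTT
  .TF.FF
  T.....
  F.....
  ......
  F.....
Step 5: 5 trees catch fire, 6 burn out
  T.F.FF
  .F....
  F.....
  ......
  ......
  ......

T.F.FF
.F....
F.....
......
......
......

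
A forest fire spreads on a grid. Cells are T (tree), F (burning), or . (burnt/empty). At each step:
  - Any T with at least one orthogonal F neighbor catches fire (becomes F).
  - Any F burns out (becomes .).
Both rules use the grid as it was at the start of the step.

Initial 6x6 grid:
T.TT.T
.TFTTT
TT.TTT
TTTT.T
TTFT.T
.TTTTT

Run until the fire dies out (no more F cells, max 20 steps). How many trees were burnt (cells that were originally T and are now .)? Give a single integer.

Step 1: +7 fires, +2 burnt (F count now 7)
Step 2: +9 fires, +7 burnt (F count now 9)
Step 3: +5 fires, +9 burnt (F count now 5)
Step 4: +3 fires, +5 burnt (F count now 3)
Step 5: +2 fires, +3 burnt (F count now 2)
Step 6: +0 fires, +2 burnt (F count now 0)
Fire out after step 6
Initially T: 27, now '.': 35
Total burnt (originally-T cells now '.'): 26

Answer: 26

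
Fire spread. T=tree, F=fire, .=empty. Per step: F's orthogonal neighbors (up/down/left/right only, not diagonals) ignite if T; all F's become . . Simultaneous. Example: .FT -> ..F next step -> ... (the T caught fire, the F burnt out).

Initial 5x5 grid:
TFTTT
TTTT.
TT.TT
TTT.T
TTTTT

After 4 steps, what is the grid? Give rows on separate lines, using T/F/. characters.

Step 1: 3 trees catch fire, 1 burn out
  F.FTT
  TFTT.
  TT.TT
  TTT.T
  TTTTT
Step 2: 4 trees catch fire, 3 burn out
  ...FT
  F.FT.
  TF.TT
  TTT.T
  TTTTT
Step 3: 4 trees catch fire, 4 burn out
  ....F
  ...F.
  F..TT
  TFT.T
  TTTTT
Step 4: 4 trees catch fire, 4 burn out
  .....
  .....
  ...FT
  F.F.T
  TFTTT

.....
.....
...FT
F.F.T
TFTTT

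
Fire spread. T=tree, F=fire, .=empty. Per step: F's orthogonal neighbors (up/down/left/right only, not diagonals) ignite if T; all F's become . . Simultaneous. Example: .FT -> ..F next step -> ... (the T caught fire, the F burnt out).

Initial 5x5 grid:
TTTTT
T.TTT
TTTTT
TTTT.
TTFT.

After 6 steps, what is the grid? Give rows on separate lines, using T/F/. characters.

Step 1: 3 trees catch fire, 1 burn out
  TTTTT
  T.TTT
  TTTTT
  TTFT.
  TF.F.
Step 2: 4 trees catch fire, 3 burn out
  TTTTT
  T.TTT
  TTFTT
  TF.F.
  F....
Step 3: 4 trees catch fire, 4 burn out
  TTTTT
  T.FTT
  TF.FT
  F....
  .....
Step 4: 4 trees catch fire, 4 burn out
  TTFTT
  T..FT
  F...F
  .....
  .....
Step 5: 4 trees catch fire, 4 burn out
  TF.FT
  F...F
  .....
  .....
  .....
Step 6: 2 trees catch fire, 4 burn out
  F...F
  .....
  .....
  .....
  .....

F...F
.....
.....
.....
.....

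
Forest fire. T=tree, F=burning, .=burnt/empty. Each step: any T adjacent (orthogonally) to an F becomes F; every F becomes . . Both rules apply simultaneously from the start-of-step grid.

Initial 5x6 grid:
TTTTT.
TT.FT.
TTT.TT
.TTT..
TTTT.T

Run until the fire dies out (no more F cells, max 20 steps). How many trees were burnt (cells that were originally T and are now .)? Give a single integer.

Answer: 20

Derivation:
Step 1: +2 fires, +1 burnt (F count now 2)
Step 2: +3 fires, +2 burnt (F count now 3)
Step 3: +2 fires, +3 burnt (F count now 2)
Step 4: +2 fires, +2 burnt (F count now 2)
Step 5: +2 fires, +2 burnt (F count now 2)
Step 6: +3 fires, +2 burnt (F count now 3)
Step 7: +2 fires, +3 burnt (F count now 2)
Step 8: +3 fires, +2 burnt (F count now 3)
Step 9: +1 fires, +3 burnt (F count now 1)
Step 10: +0 fires, +1 burnt (F count now 0)
Fire out after step 10
Initially T: 21, now '.': 29
Total burnt (originally-T cells now '.'): 20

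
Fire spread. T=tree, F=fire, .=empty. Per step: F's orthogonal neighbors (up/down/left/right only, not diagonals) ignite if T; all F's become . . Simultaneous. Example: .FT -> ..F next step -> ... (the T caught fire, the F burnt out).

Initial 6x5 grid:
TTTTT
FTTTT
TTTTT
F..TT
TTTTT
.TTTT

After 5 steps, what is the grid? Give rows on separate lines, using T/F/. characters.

Step 1: 4 trees catch fire, 2 burn out
  FTTTT
  .FTTT
  FTTTT
  ...TT
  FTTTT
  .TTTT
Step 2: 4 trees catch fire, 4 burn out
  .FTTT
  ..FTT
  .FTTT
  ...TT
  .FTTT
  .TTTT
Step 3: 5 trees catch fire, 4 burn out
  ..FTT
  ...FT
  ..FTT
  ...TT
  ..FTT
  .FTTT
Step 4: 5 trees catch fire, 5 burn out
  ...FT
  ....F
  ...FT
  ...TT
  ...FT
  ..FTT
Step 5: 5 trees catch fire, 5 burn out
  ....F
  .....
  ....F
  ...FT
  ....F
  ...FT

....F
.....
....F
...FT
....F
...FT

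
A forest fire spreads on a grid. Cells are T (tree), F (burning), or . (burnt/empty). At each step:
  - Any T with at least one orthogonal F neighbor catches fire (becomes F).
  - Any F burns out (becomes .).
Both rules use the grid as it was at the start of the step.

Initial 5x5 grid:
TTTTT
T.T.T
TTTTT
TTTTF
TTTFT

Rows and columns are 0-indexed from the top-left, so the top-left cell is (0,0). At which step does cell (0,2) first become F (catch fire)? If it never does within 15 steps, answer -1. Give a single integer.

Step 1: cell (0,2)='T' (+4 fires, +2 burnt)
Step 2: cell (0,2)='T' (+4 fires, +4 burnt)
Step 3: cell (0,2)='T' (+4 fires, +4 burnt)
Step 4: cell (0,2)='T' (+4 fires, +4 burnt)
Step 5: cell (0,2)='F' (+2 fires, +4 burnt)
  -> target ignites at step 5
Step 6: cell (0,2)='.' (+2 fires, +2 burnt)
Step 7: cell (0,2)='.' (+1 fires, +2 burnt)
Step 8: cell (0,2)='.' (+0 fires, +1 burnt)
  fire out at step 8

5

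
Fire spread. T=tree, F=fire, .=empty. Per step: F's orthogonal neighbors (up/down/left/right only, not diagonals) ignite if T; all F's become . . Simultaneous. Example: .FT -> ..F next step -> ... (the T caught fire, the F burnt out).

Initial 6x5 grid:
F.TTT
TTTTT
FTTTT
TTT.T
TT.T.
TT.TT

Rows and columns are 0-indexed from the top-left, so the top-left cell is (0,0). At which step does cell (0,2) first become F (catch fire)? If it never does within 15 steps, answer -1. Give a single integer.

Step 1: cell (0,2)='T' (+3 fires, +2 burnt)
Step 2: cell (0,2)='T' (+4 fires, +3 burnt)
Step 3: cell (0,2)='T' (+5 fires, +4 burnt)
Step 4: cell (0,2)='F' (+4 fires, +5 burnt)
  -> target ignites at step 4
Step 5: cell (0,2)='.' (+3 fires, +4 burnt)
Step 6: cell (0,2)='.' (+1 fires, +3 burnt)
Step 7: cell (0,2)='.' (+0 fires, +1 burnt)
  fire out at step 7

4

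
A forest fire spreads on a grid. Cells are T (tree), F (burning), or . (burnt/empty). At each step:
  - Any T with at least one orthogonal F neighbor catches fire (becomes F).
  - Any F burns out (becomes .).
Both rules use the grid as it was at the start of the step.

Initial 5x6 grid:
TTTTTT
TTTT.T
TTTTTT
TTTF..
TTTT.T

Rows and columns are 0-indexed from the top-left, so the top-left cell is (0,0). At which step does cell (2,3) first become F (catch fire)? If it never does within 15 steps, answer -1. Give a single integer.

Step 1: cell (2,3)='F' (+3 fires, +1 burnt)
  -> target ignites at step 1
Step 2: cell (2,3)='.' (+5 fires, +3 burnt)
Step 3: cell (2,3)='.' (+6 fires, +5 burnt)
Step 4: cell (2,3)='.' (+6 fires, +6 burnt)
Step 5: cell (2,3)='.' (+3 fires, +6 burnt)
Step 6: cell (2,3)='.' (+1 fires, +3 burnt)
Step 7: cell (2,3)='.' (+0 fires, +1 burnt)
  fire out at step 7

1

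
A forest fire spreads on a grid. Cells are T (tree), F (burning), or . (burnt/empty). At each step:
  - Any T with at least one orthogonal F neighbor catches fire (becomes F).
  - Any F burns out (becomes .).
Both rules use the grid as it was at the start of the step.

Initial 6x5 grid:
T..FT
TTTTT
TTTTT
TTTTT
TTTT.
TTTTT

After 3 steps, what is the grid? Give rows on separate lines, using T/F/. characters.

Step 1: 2 trees catch fire, 1 burn out
  T...F
  TTTFT
  TTTTT
  TTTTT
  TTTT.
  TTTTT
Step 2: 3 trees catch fire, 2 burn out
  T....
  TTF.F
  TTTFT
  TTTTT
  TTTT.
  TTTTT
Step 3: 4 trees catch fire, 3 burn out
  T....
  TF...
  TTF.F
  TTTFT
  TTTT.
  TTTTT

T....
TF...
TTF.F
TTTFT
TTTT.
TTTTT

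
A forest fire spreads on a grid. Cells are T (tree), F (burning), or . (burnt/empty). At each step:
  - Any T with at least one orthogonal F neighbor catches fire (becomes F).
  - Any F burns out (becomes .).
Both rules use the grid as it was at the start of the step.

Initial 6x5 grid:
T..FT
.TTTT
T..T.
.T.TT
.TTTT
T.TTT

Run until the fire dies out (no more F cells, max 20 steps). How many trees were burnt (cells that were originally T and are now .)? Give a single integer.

Step 1: +2 fires, +1 burnt (F count now 2)
Step 2: +3 fires, +2 burnt (F count now 3)
Step 3: +2 fires, +3 burnt (F count now 2)
Step 4: +2 fires, +2 burnt (F count now 2)
Step 5: +3 fires, +2 burnt (F count now 3)
Step 6: +3 fires, +3 burnt (F count now 3)
Step 7: +1 fires, +3 burnt (F count now 1)
Step 8: +0 fires, +1 burnt (F count now 0)
Fire out after step 8
Initially T: 19, now '.': 27
Total burnt (originally-T cells now '.'): 16

Answer: 16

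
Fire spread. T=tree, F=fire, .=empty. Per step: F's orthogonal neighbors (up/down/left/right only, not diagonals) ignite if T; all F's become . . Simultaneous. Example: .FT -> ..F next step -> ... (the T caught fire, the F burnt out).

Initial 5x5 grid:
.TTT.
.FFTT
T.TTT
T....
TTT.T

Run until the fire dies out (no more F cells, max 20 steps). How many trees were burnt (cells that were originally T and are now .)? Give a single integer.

Answer: 8

Derivation:
Step 1: +4 fires, +2 burnt (F count now 4)
Step 2: +3 fires, +4 burnt (F count now 3)
Step 3: +1 fires, +3 burnt (F count now 1)
Step 4: +0 fires, +1 burnt (F count now 0)
Fire out after step 4
Initially T: 14, now '.': 19
Total burnt (originally-T cells now '.'): 8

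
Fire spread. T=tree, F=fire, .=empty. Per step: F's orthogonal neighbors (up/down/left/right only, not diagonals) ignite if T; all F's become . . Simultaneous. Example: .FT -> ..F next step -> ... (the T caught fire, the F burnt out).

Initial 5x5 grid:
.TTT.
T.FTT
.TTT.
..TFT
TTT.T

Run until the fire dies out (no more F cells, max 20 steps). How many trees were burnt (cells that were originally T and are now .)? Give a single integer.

Step 1: +6 fires, +2 burnt (F count now 6)
Step 2: +6 fires, +6 burnt (F count now 6)
Step 3: +1 fires, +6 burnt (F count now 1)
Step 4: +1 fires, +1 burnt (F count now 1)
Step 5: +0 fires, +1 burnt (F count now 0)
Fire out after step 5
Initially T: 15, now '.': 24
Total burnt (originally-T cells now '.'): 14

Answer: 14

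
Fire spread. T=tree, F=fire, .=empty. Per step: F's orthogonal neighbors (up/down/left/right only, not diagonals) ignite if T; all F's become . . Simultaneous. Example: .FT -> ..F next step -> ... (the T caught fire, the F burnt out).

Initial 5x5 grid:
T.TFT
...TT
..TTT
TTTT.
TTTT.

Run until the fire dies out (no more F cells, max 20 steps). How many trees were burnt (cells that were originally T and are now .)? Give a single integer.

Step 1: +3 fires, +1 burnt (F count now 3)
Step 2: +2 fires, +3 burnt (F count now 2)
Step 3: +3 fires, +2 burnt (F count now 3)
Step 4: +2 fires, +3 burnt (F count now 2)
Step 5: +2 fires, +2 burnt (F count now 2)
Step 6: +2 fires, +2 burnt (F count now 2)
Step 7: +1 fires, +2 burnt (F count now 1)
Step 8: +0 fires, +1 burnt (F count now 0)
Fire out after step 8
Initially T: 16, now '.': 24
Total burnt (originally-T cells now '.'): 15

Answer: 15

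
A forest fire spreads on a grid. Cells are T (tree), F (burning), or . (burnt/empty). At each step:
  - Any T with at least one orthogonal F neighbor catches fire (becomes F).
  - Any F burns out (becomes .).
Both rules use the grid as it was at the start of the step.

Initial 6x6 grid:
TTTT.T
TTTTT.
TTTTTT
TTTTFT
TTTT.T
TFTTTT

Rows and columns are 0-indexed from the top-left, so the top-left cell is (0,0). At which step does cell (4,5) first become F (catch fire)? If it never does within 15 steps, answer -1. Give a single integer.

Step 1: cell (4,5)='T' (+6 fires, +2 burnt)
Step 2: cell (4,5)='F' (+10 fires, +6 burnt)
  -> target ignites at step 2
Step 3: cell (4,5)='.' (+6 fires, +10 burnt)
Step 4: cell (4,5)='.' (+4 fires, +6 burnt)
Step 5: cell (4,5)='.' (+3 fires, +4 burnt)
Step 6: cell (4,5)='.' (+1 fires, +3 burnt)
Step 7: cell (4,5)='.' (+0 fires, +1 burnt)
  fire out at step 7

2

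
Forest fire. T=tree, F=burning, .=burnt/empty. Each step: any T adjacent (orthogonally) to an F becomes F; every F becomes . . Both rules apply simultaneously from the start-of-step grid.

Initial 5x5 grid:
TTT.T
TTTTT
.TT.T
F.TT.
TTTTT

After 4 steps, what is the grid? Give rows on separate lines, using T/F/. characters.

Step 1: 1 trees catch fire, 1 burn out
  TTT.T
  TTTTT
  .TT.T
  ..TT.
  FTTTT
Step 2: 1 trees catch fire, 1 burn out
  TTT.T
  TTTTT
  .TT.T
  ..TT.
  .FTTT
Step 3: 1 trees catch fire, 1 burn out
  TTT.T
  TTTTT
  .TT.T
  ..TT.
  ..FTT
Step 4: 2 trees catch fire, 1 burn out
  TTT.T
  TTTTT
  .TT.T
  ..FT.
  ...FT

TTT.T
TTTTT
.TT.T
..FT.
...FT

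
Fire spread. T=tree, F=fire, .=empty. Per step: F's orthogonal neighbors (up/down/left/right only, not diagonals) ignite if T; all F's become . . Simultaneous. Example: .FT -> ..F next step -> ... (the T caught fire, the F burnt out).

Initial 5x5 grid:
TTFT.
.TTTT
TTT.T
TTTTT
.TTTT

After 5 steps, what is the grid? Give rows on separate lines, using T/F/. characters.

Step 1: 3 trees catch fire, 1 burn out
  TF.F.
  .TFTT
  TTT.T
  TTTTT
  .TTTT
Step 2: 4 trees catch fire, 3 burn out
  F....
  .F.FT
  TTF.T
  TTTTT
  .TTTT
Step 3: 3 trees catch fire, 4 burn out
  .....
  ....F
  TF..T
  TTFTT
  .TTTT
Step 4: 5 trees catch fire, 3 burn out
  .....
  .....
  F...F
  TF.FT
  .TFTT
Step 5: 4 trees catch fire, 5 burn out
  .....
  .....
  .....
  F...F
  .F.FT

.....
.....
.....
F...F
.F.FT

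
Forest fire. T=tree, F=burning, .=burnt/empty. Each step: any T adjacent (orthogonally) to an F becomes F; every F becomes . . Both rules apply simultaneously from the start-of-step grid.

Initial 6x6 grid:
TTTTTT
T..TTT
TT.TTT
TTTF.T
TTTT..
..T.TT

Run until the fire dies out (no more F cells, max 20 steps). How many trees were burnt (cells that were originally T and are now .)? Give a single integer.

Step 1: +3 fires, +1 burnt (F count now 3)
Step 2: +4 fires, +3 burnt (F count now 4)
Step 3: +7 fires, +4 burnt (F count now 7)
Step 4: +6 fires, +7 burnt (F count now 6)
Step 5: +3 fires, +6 burnt (F count now 3)
Step 6: +1 fires, +3 burnt (F count now 1)
Step 7: +0 fires, +1 burnt (F count now 0)
Fire out after step 7
Initially T: 26, now '.': 34
Total burnt (originally-T cells now '.'): 24

Answer: 24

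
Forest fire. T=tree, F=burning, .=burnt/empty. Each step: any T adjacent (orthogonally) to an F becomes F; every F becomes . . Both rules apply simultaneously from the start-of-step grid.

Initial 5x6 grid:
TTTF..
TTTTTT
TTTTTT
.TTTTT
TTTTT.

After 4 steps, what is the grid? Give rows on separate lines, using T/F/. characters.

Step 1: 2 trees catch fire, 1 burn out
  TTF...
  TTTFTT
  TTTTTT
  .TTTTT
  TTTTT.
Step 2: 4 trees catch fire, 2 burn out
  TF....
  TTF.FT
  TTTFTT
  .TTTTT
  TTTTT.
Step 3: 6 trees catch fire, 4 burn out
  F.....
  TF...F
  TTF.FT
  .TTFTT
  TTTTT.
Step 4: 6 trees catch fire, 6 burn out
  ......
  F.....
  TF...F
  .TF.FT
  TTTFT.

......
F.....
TF...F
.TF.FT
TTTFT.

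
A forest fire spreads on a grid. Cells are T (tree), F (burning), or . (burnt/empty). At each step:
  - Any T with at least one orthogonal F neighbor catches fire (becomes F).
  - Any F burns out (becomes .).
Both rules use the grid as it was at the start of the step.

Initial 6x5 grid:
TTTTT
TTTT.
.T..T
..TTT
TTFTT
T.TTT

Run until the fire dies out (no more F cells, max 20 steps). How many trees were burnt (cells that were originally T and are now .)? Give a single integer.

Step 1: +4 fires, +1 burnt (F count now 4)
Step 2: +4 fires, +4 burnt (F count now 4)
Step 3: +3 fires, +4 burnt (F count now 3)
Step 4: +1 fires, +3 burnt (F count now 1)
Step 5: +0 fires, +1 burnt (F count now 0)
Fire out after step 5
Initially T: 22, now '.': 20
Total burnt (originally-T cells now '.'): 12

Answer: 12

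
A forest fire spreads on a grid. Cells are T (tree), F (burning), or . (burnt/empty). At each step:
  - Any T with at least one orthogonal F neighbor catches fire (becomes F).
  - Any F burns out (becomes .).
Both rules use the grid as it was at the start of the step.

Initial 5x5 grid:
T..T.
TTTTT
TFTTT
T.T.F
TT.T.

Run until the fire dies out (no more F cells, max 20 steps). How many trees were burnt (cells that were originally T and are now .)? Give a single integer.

Step 1: +4 fires, +2 burnt (F count now 4)
Step 2: +6 fires, +4 burnt (F count now 6)
Step 3: +3 fires, +6 burnt (F count now 3)
Step 4: +2 fires, +3 burnt (F count now 2)
Step 5: +0 fires, +2 burnt (F count now 0)
Fire out after step 5
Initially T: 16, now '.': 24
Total burnt (originally-T cells now '.'): 15

Answer: 15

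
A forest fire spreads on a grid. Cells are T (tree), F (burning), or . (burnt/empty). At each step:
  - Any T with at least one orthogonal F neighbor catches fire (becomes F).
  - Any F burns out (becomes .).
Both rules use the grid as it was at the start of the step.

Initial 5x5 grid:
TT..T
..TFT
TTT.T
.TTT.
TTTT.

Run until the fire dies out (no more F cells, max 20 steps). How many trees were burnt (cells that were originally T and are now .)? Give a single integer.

Answer: 14

Derivation:
Step 1: +2 fires, +1 burnt (F count now 2)
Step 2: +3 fires, +2 burnt (F count now 3)
Step 3: +2 fires, +3 burnt (F count now 2)
Step 4: +4 fires, +2 burnt (F count now 4)
Step 5: +2 fires, +4 burnt (F count now 2)
Step 6: +1 fires, +2 burnt (F count now 1)
Step 7: +0 fires, +1 burnt (F count now 0)
Fire out after step 7
Initially T: 16, now '.': 23
Total burnt (originally-T cells now '.'): 14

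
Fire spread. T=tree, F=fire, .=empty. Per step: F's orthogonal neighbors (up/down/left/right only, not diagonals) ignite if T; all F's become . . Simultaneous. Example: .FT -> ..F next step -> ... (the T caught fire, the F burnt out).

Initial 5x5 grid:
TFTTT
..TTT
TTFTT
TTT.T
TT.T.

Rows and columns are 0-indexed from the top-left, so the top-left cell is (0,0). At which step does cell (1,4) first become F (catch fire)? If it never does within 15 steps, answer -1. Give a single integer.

Step 1: cell (1,4)='T' (+6 fires, +2 burnt)
Step 2: cell (1,4)='T' (+5 fires, +6 burnt)
Step 3: cell (1,4)='F' (+5 fires, +5 burnt)
  -> target ignites at step 3
Step 4: cell (1,4)='.' (+1 fires, +5 burnt)
Step 5: cell (1,4)='.' (+0 fires, +1 burnt)
  fire out at step 5

3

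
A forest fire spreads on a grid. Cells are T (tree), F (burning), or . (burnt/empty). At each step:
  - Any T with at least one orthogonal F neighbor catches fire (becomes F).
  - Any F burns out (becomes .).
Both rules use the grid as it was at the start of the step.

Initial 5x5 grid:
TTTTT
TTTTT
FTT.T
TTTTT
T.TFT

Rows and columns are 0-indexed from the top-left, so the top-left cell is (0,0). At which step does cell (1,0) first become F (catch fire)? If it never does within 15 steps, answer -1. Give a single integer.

Step 1: cell (1,0)='F' (+6 fires, +2 burnt)
  -> target ignites at step 1
Step 2: cell (1,0)='.' (+7 fires, +6 burnt)
Step 3: cell (1,0)='.' (+3 fires, +7 burnt)
Step 4: cell (1,0)='.' (+3 fires, +3 burnt)
Step 5: cell (1,0)='.' (+2 fires, +3 burnt)
Step 6: cell (1,0)='.' (+0 fires, +2 burnt)
  fire out at step 6

1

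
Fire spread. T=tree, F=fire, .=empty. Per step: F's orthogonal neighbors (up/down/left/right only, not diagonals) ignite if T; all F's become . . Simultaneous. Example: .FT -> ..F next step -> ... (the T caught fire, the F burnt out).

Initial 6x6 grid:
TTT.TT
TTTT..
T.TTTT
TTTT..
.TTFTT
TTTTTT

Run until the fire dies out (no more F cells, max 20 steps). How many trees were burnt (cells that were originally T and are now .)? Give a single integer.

Step 1: +4 fires, +1 burnt (F count now 4)
Step 2: +6 fires, +4 burnt (F count now 6)
Step 3: +6 fires, +6 burnt (F count now 6)
Step 4: +4 fires, +6 burnt (F count now 4)
Step 5: +3 fires, +4 burnt (F count now 3)
Step 6: +2 fires, +3 burnt (F count now 2)
Step 7: +1 fires, +2 burnt (F count now 1)
Step 8: +0 fires, +1 burnt (F count now 0)
Fire out after step 8
Initially T: 28, now '.': 34
Total burnt (originally-T cells now '.'): 26

Answer: 26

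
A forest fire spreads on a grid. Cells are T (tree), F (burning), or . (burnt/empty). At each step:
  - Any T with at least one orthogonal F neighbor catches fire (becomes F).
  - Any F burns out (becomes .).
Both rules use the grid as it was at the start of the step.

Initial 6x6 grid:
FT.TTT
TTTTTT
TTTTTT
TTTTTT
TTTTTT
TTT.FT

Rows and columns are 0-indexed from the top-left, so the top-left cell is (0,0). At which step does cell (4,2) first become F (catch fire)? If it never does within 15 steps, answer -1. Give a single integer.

Step 1: cell (4,2)='T' (+4 fires, +2 burnt)
Step 2: cell (4,2)='T' (+5 fires, +4 burnt)
Step 3: cell (4,2)='F' (+7 fires, +5 burnt)
  -> target ignites at step 3
Step 4: cell (4,2)='.' (+10 fires, +7 burnt)
Step 5: cell (4,2)='.' (+5 fires, +10 burnt)
Step 6: cell (4,2)='.' (+1 fires, +5 burnt)
Step 7: cell (4,2)='.' (+0 fires, +1 burnt)
  fire out at step 7

3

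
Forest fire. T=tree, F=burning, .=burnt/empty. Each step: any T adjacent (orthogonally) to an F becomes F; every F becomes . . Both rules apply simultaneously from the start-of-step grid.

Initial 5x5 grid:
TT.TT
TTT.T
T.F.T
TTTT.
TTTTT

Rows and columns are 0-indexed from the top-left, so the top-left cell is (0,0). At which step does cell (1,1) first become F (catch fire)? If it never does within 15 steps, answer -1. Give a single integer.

Step 1: cell (1,1)='T' (+2 fires, +1 burnt)
Step 2: cell (1,1)='F' (+4 fires, +2 burnt)
  -> target ignites at step 2
Step 3: cell (1,1)='.' (+5 fires, +4 burnt)
Step 4: cell (1,1)='.' (+4 fires, +5 burnt)
Step 5: cell (1,1)='.' (+0 fires, +4 burnt)
  fire out at step 5

2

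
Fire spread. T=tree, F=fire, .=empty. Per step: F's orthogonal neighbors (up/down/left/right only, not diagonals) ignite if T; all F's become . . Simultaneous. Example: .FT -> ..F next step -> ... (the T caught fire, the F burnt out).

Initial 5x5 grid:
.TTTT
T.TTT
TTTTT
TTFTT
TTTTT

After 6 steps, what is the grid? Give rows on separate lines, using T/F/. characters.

Step 1: 4 trees catch fire, 1 burn out
  .TTTT
  T.TTT
  TTFTT
  TF.FT
  TTFTT
Step 2: 7 trees catch fire, 4 burn out
  .TTTT
  T.FTT
  TF.FT
  F...F
  TF.FT
Step 3: 6 trees catch fire, 7 burn out
  .TFTT
  T..FT
  F...F
  .....
  F...F
Step 4: 4 trees catch fire, 6 burn out
  .F.FT
  F...F
  .....
  .....
  .....
Step 5: 1 trees catch fire, 4 burn out
  ....F
  .....
  .....
  .....
  .....
Step 6: 0 trees catch fire, 1 burn out
  .....
  .....
  .....
  .....
  .....

.....
.....
.....
.....
.....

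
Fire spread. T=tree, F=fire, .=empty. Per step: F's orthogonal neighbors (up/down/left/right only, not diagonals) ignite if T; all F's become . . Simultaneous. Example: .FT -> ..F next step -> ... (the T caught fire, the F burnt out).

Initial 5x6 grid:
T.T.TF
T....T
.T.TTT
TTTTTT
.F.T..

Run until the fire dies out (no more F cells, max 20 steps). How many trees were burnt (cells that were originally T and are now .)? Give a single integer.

Step 1: +3 fires, +2 burnt (F count now 3)
Step 2: +4 fires, +3 burnt (F count now 4)
Step 3: +3 fires, +4 burnt (F count now 3)
Step 4: +3 fires, +3 burnt (F count now 3)
Step 5: +0 fires, +3 burnt (F count now 0)
Fire out after step 5
Initially T: 16, now '.': 27
Total burnt (originally-T cells now '.'): 13

Answer: 13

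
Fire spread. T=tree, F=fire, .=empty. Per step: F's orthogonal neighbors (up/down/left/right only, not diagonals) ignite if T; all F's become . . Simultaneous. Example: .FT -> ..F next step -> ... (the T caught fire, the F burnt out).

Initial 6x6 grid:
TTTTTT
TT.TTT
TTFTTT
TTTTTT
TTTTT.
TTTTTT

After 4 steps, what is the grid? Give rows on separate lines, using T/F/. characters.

Step 1: 3 trees catch fire, 1 burn out
  TTTTTT
  TT.TTT
  TF.FTT
  TTFTTT
  TTTTT.
  TTTTTT
Step 2: 7 trees catch fire, 3 burn out
  TTTTTT
  TF.FTT
  F...FT
  TF.FTT
  TTFTT.
  TTTTTT
Step 3: 10 trees catch fire, 7 burn out
  TFTFTT
  F...FT
  .....F
  F...FT
  TF.FT.
  TTFTTT
Step 4: 9 trees catch fire, 10 burn out
  F.F.FT
  .....F
  ......
  .....F
  F...F.
  TF.FTT

F.F.FT
.....F
......
.....F
F...F.
TF.FTT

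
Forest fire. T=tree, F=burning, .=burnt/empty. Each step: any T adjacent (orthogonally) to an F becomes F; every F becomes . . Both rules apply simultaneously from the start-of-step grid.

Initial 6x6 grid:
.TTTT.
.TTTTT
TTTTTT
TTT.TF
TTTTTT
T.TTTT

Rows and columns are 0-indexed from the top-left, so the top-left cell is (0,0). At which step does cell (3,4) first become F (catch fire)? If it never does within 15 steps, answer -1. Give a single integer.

Step 1: cell (3,4)='F' (+3 fires, +1 burnt)
  -> target ignites at step 1
Step 2: cell (3,4)='.' (+4 fires, +3 burnt)
Step 3: cell (3,4)='.' (+4 fires, +4 burnt)
Step 4: cell (3,4)='.' (+5 fires, +4 burnt)
Step 5: cell (3,4)='.' (+6 fires, +5 burnt)
Step 6: cell (3,4)='.' (+5 fires, +6 burnt)
Step 7: cell (3,4)='.' (+3 fires, +5 burnt)
Step 8: cell (3,4)='.' (+0 fires, +3 burnt)
  fire out at step 8

1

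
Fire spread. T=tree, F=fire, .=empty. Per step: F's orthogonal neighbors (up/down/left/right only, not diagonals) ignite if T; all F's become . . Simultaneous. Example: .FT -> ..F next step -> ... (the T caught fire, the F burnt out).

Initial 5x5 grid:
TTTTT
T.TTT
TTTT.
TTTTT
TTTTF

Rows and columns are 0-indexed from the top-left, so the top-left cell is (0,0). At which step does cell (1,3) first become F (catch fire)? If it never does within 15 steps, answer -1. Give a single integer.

Step 1: cell (1,3)='T' (+2 fires, +1 burnt)
Step 2: cell (1,3)='T' (+2 fires, +2 burnt)
Step 3: cell (1,3)='T' (+3 fires, +2 burnt)
Step 4: cell (1,3)='F' (+4 fires, +3 burnt)
  -> target ignites at step 4
Step 5: cell (1,3)='.' (+5 fires, +4 burnt)
Step 6: cell (1,3)='.' (+3 fires, +5 burnt)
Step 7: cell (1,3)='.' (+2 fires, +3 burnt)
Step 8: cell (1,3)='.' (+1 fires, +2 burnt)
Step 9: cell (1,3)='.' (+0 fires, +1 burnt)
  fire out at step 9

4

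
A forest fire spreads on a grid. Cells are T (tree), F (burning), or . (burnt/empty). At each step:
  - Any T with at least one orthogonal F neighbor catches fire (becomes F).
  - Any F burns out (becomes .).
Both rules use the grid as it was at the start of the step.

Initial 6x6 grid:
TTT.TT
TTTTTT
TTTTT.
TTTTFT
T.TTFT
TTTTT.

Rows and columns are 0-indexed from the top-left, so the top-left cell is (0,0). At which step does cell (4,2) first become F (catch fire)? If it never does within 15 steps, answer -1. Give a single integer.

Step 1: cell (4,2)='T' (+6 fires, +2 burnt)
Step 2: cell (4,2)='F' (+5 fires, +6 burnt)
  -> target ignites at step 2
Step 3: cell (4,2)='.' (+6 fires, +5 burnt)
Step 4: cell (4,2)='.' (+5 fires, +6 burnt)
Step 5: cell (4,2)='.' (+5 fires, +5 burnt)
Step 6: cell (4,2)='.' (+2 fires, +5 burnt)
Step 7: cell (4,2)='.' (+1 fires, +2 burnt)
Step 8: cell (4,2)='.' (+0 fires, +1 burnt)
  fire out at step 8

2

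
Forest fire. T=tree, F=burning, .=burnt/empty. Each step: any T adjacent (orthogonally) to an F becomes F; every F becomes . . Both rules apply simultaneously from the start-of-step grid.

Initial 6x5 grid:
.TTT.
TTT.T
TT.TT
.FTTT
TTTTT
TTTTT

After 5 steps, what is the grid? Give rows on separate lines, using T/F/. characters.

Step 1: 3 trees catch fire, 1 burn out
  .TTT.
  TTT.T
  TF.TT
  ..FTT
  TFTTT
  TTTTT
Step 2: 6 trees catch fire, 3 burn out
  .TTT.
  TFT.T
  F..TT
  ...FT
  F.FTT
  TFTTT
Step 3: 8 trees catch fire, 6 burn out
  .FTT.
  F.F.T
  ...FT
  ....F
  ...FT
  F.FTT
Step 4: 4 trees catch fire, 8 burn out
  ..FT.
  ....T
  ....F
  .....
  ....F
  ...FT
Step 5: 3 trees catch fire, 4 burn out
  ...F.
  ....F
  .....
  .....
  .....
  ....F

...F.
....F
.....
.....
.....
....F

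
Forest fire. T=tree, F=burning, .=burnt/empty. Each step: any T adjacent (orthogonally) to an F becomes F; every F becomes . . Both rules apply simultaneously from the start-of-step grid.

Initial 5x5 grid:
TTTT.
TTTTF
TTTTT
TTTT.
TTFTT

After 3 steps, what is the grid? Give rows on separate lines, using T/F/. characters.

Step 1: 5 trees catch fire, 2 burn out
  TTTT.
  TTTF.
  TTTTF
  TTFT.
  TF.FT
Step 2: 8 trees catch fire, 5 burn out
  TTTF.
  TTF..
  TTFF.
  TF.F.
  F...F
Step 3: 4 trees catch fire, 8 burn out
  TTF..
  TF...
  TF...
  F....
  .....

TTF..
TF...
TF...
F....
.....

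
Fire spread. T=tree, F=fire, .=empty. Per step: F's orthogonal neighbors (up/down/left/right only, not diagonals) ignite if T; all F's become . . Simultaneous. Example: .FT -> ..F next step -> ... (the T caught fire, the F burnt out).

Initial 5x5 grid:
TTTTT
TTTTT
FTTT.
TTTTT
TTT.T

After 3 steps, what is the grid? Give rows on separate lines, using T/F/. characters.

Step 1: 3 trees catch fire, 1 burn out
  TTTTT
  FTTTT
  .FTT.
  FTTTT
  TTT.T
Step 2: 5 trees catch fire, 3 burn out
  FTTTT
  .FTTT
  ..FT.
  .FTTT
  FTT.T
Step 3: 5 trees catch fire, 5 burn out
  .FTTT
  ..FTT
  ...F.
  ..FTT
  .FT.T

.FTTT
..FTT
...F.
..FTT
.FT.T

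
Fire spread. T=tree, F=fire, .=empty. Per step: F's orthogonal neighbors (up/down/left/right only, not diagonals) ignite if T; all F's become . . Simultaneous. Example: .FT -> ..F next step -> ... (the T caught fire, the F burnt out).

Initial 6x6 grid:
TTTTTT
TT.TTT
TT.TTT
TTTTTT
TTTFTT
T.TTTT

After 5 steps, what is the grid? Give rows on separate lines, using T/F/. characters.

Step 1: 4 trees catch fire, 1 burn out
  TTTTTT
  TT.TTT
  TT.TTT
  TTTFTT
  TTF.FT
  T.TFTT
Step 2: 7 trees catch fire, 4 burn out
  TTTTTT
  TT.TTT
  TT.FTT
  TTF.FT
  TF...F
  T.F.FT
Step 3: 6 trees catch fire, 7 burn out
  TTTTTT
  TT.FTT
  TT..FT
  TF...F
  F.....
  T....F
Step 4: 6 trees catch fire, 6 burn out
  TTTFTT
  TT..FT
  TF...F
  F.....
  ......
  F.....
Step 5: 5 trees catch fire, 6 burn out
  TTF.FT
  TF...F
  F.....
  ......
  ......
  ......

TTF.FT
TF...F
F.....
......
......
......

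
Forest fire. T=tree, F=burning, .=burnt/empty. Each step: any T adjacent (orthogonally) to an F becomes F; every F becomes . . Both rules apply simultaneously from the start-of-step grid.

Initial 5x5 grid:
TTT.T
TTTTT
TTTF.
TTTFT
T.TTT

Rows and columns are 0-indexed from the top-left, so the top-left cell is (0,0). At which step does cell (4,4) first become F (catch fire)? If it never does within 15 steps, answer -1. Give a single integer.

Step 1: cell (4,4)='T' (+5 fires, +2 burnt)
Step 2: cell (4,4)='F' (+6 fires, +5 burnt)
  -> target ignites at step 2
Step 3: cell (4,4)='.' (+5 fires, +6 burnt)
Step 4: cell (4,4)='.' (+3 fires, +5 burnt)
Step 5: cell (4,4)='.' (+1 fires, +3 burnt)
Step 6: cell (4,4)='.' (+0 fires, +1 burnt)
  fire out at step 6

2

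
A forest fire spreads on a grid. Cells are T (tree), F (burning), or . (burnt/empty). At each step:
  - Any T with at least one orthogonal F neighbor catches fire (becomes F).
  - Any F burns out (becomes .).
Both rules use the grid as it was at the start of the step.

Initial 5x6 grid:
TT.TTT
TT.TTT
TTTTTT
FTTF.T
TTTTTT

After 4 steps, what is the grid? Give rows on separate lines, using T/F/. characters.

Step 1: 6 trees catch fire, 2 burn out
  TT.TTT
  TT.TTT
  FTTFTT
  .FF..T
  FTTFTT
Step 2: 8 trees catch fire, 6 burn out
  TT.TTT
  FT.FTT
  .FF.FT
  .....T
  .FF.FT
Step 3: 6 trees catch fire, 8 burn out
  FT.FTT
  .F..FT
  .....F
  .....T
  .....F
Step 4: 4 trees catch fire, 6 burn out
  .F..FT
  .....F
  ......
  .....F
  ......

.F..FT
.....F
......
.....F
......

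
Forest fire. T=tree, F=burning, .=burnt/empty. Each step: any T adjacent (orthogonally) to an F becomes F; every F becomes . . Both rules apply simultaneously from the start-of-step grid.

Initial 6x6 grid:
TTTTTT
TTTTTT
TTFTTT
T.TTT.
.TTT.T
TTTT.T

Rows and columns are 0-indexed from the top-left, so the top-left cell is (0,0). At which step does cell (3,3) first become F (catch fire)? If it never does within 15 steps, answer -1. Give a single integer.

Step 1: cell (3,3)='T' (+4 fires, +1 burnt)
Step 2: cell (3,3)='F' (+7 fires, +4 burnt)
  -> target ignites at step 2
Step 3: cell (3,3)='.' (+10 fires, +7 burnt)
Step 4: cell (3,3)='.' (+5 fires, +10 burnt)
Step 5: cell (3,3)='.' (+2 fires, +5 burnt)
Step 6: cell (3,3)='.' (+0 fires, +2 burnt)
  fire out at step 6

2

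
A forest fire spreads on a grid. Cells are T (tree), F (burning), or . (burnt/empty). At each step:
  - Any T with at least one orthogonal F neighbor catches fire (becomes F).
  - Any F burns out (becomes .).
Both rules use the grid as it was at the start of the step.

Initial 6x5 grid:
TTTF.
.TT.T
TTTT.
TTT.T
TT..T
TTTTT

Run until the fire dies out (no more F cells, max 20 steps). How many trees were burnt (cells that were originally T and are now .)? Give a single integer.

Step 1: +1 fires, +1 burnt (F count now 1)
Step 2: +2 fires, +1 burnt (F count now 2)
Step 3: +3 fires, +2 burnt (F count now 3)
Step 4: +3 fires, +3 burnt (F count now 3)
Step 5: +2 fires, +3 burnt (F count now 2)
Step 6: +2 fires, +2 burnt (F count now 2)
Step 7: +2 fires, +2 burnt (F count now 2)
Step 8: +2 fires, +2 burnt (F count now 2)
Step 9: +1 fires, +2 burnt (F count now 1)
Step 10: +1 fires, +1 burnt (F count now 1)
Step 11: +1 fires, +1 burnt (F count now 1)
Step 12: +1 fires, +1 burnt (F count now 1)
Step 13: +0 fires, +1 burnt (F count now 0)
Fire out after step 13
Initially T: 22, now '.': 29
Total burnt (originally-T cells now '.'): 21

Answer: 21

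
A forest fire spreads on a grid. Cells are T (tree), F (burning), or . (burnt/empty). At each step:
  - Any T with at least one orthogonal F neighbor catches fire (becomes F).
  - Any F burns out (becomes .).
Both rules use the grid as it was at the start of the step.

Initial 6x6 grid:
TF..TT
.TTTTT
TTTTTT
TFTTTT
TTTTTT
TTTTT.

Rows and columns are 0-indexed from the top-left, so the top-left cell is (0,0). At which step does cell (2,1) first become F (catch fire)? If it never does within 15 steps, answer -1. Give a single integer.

Step 1: cell (2,1)='F' (+6 fires, +2 burnt)
  -> target ignites at step 1
Step 2: cell (2,1)='.' (+7 fires, +6 burnt)
Step 3: cell (2,1)='.' (+6 fires, +7 burnt)
Step 4: cell (2,1)='.' (+5 fires, +6 burnt)
Step 5: cell (2,1)='.' (+5 fires, +5 burnt)
Step 6: cell (2,1)='.' (+1 fires, +5 burnt)
Step 7: cell (2,1)='.' (+0 fires, +1 burnt)
  fire out at step 7

1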